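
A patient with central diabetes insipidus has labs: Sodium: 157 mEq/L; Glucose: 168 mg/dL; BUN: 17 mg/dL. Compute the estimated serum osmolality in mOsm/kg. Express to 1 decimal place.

Calculated osmolality = 2·Na + glucose/18 + BUN/2.8
= 2·157 + 168/18 + 17/2.8
= 314 + 9.33 + 6.07
= 329.4 mOsm/kg

329.4 mOsm/kg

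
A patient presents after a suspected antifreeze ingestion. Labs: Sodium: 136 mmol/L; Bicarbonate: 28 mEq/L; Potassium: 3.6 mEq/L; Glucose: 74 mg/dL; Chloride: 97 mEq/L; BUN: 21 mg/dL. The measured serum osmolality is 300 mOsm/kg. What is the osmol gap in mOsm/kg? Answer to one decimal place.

16.4 mOsm/kg

Calculated osmolality = 2·Na + glucose/18 + BUN/2.8
= 2·136 + 74/18 + 21/2.8
= 272 + 4.11 + 7.50
= 283.61 mOsm/kg ≈ 283.6 mOsm/kg
Osmolar gap = measured − calculated = 300 − 283.6 = 16.4 mOsm/kg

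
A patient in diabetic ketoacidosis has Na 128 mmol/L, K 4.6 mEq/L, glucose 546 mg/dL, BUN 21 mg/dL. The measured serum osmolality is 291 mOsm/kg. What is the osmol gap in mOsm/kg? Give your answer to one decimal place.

Calculated osmolality = 2·Na + glucose/18 + BUN/2.8
= 2·128 + 546/18 + 21/2.8
= 256 + 30.33 + 7.50
= 293.83 mOsm/kg ≈ 293.8 mOsm/kg
Osmolar gap = measured − calculated = 291 − 293.8 = -2.8 mOsm/kg

-2.8 mOsm/kg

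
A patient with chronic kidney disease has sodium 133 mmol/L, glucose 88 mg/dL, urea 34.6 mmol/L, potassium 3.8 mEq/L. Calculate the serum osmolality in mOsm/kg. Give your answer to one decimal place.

305.5 mOsm/kg

Calculated osmolality = 2·Na + glucose/18 + urea
= 2·133 + 88/18 + 34.6
= 266 + 4.89 + 34.60
= 305.49 mOsm/kg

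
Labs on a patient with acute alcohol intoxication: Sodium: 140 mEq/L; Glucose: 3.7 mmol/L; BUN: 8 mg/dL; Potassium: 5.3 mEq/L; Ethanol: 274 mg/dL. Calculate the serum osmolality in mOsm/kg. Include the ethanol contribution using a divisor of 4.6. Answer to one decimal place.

346.1 mOsm/kg

Calculated osmolality = 2·Na + glucose + BUN/2.8 + ethanol/4.6
= 2·140 + 3.7 + 8/2.8 + 274/4.6
= 280 + 3.70 + 2.86 + 59.57
= 346.13 mOsm/kg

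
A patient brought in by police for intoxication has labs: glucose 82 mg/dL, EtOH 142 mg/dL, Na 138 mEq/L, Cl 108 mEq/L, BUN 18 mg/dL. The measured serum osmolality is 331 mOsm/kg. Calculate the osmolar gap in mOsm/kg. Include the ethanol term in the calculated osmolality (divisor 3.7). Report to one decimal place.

Calculated osmolality = 2·Na + glucose/18 + BUN/2.8 + ethanol/3.7
= 2·138 + 82/18 + 18/2.8 + 142/3.7
= 276 + 4.56 + 6.43 + 38.38
= 325.37 mOsm/kg ≈ 325.4 mOsm/kg
Osmolar gap = measured − calculated = 331 − 325.4 = 5.6 mOsm/kg

5.6 mOsm/kg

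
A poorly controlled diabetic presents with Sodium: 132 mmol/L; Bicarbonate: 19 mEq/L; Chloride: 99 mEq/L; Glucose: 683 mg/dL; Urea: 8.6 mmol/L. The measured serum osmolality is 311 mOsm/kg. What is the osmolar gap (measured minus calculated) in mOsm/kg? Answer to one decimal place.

0.5 mOsm/kg

Calculated osmolality = 2·Na + glucose/18 + urea
= 2·132 + 683/18 + 8.6
= 264 + 37.94 + 8.60
= 310.54 mOsm/kg ≈ 310.5 mOsm/kg
Osmolar gap = measured − calculated = 311 − 310.5 = 0.5 mOsm/kg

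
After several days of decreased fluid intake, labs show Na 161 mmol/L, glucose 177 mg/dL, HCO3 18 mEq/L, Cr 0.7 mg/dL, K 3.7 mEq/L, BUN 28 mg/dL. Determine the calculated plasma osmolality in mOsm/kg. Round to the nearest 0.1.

Calculated osmolality = 2·Na + glucose/18 + BUN/2.8
= 2·161 + 177/18 + 28/2.8
= 322 + 9.83 + 10
= 341.83 mOsm/kg

341.8 mOsm/kg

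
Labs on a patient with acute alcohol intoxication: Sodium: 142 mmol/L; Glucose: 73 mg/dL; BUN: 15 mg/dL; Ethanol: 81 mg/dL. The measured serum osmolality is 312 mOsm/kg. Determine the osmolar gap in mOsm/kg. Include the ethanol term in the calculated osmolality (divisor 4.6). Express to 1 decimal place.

1.0 mOsm/kg

Calculated osmolality = 2·Na + glucose/18 + BUN/2.8 + ethanol/4.6
= 2·142 + 73/18 + 15/2.8 + 81/4.6
= 284 + 4.06 + 5.36 + 17.61
= 311.03 mOsm/kg ≈ 311.0 mOsm/kg
Osmolar gap = measured − calculated = 312 − 311.0 = 1.0 mOsm/kg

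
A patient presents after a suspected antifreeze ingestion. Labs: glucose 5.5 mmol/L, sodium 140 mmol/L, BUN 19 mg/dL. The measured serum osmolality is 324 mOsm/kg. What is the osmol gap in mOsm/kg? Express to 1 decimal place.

Calculated osmolality = 2·Na + glucose + BUN/2.8
= 2·140 + 5.5 + 19/2.8
= 280 + 5.50 + 6.79
= 292.29 mOsm/kg ≈ 292.3 mOsm/kg
Osmolar gap = measured − calculated = 324 − 292.3 = 31.7 mOsm/kg

31.7 mOsm/kg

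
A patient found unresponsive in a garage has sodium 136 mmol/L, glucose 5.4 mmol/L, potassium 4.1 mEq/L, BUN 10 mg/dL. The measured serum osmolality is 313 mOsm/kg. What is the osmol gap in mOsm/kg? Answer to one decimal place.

Calculated osmolality = 2·Na + glucose + BUN/2.8
= 2·136 + 5.4 + 10/2.8
= 272 + 5.40 + 3.57
= 280.97 mOsm/kg ≈ 281.0 mOsm/kg
Osmolar gap = measured − calculated = 313 − 281.0 = 32.0 mOsm/kg

32.0 mOsm/kg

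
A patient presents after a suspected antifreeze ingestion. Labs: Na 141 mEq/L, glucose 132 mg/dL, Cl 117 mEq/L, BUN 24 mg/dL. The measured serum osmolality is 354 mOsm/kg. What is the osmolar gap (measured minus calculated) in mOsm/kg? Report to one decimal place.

56.1 mOsm/kg

Calculated osmolality = 2·Na + glucose/18 + BUN/2.8
= 2·141 + 132/18 + 24/2.8
= 282 + 7.33 + 8.57
= 297.9 mOsm/kg ≈ 297.9 mOsm/kg
Osmolar gap = measured − calculated = 354 − 297.9 = 56.1 mOsm/kg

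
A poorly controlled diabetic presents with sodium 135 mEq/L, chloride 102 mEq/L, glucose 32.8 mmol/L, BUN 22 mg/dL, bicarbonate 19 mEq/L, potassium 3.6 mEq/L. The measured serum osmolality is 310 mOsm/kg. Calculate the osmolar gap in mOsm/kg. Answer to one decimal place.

-0.7 mOsm/kg

Calculated osmolality = 2·Na + glucose + BUN/2.8
= 2·135 + 32.8 + 22/2.8
= 270 + 32.80 + 7.86
= 310.66 mOsm/kg ≈ 310.7 mOsm/kg
Osmolar gap = measured − calculated = 310 − 310.7 = -0.7 mOsm/kg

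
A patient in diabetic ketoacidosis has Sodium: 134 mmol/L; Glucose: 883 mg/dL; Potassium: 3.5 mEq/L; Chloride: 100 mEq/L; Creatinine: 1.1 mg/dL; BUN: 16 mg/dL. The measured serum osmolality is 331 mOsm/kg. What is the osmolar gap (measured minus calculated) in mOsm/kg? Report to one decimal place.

8.2 mOsm/kg

Calculated osmolality = 2·Na + glucose/18 + BUN/2.8
= 2·134 + 883/18 + 16/2.8
= 268 + 49.06 + 5.71
= 322.77 mOsm/kg ≈ 322.8 mOsm/kg
Osmolar gap = measured − calculated = 331 − 322.8 = 8.2 mOsm/kg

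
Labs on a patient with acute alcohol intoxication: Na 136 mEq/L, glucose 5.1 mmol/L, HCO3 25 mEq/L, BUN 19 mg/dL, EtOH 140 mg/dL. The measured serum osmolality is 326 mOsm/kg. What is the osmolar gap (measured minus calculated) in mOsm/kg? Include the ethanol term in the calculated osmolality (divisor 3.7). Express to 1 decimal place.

4.3 mOsm/kg

Calculated osmolality = 2·Na + glucose + BUN/2.8 + ethanol/3.7
= 2·136 + 5.1 + 19/2.8 + 140/3.7
= 272 + 5.10 + 6.79 + 37.84
= 321.73 mOsm/kg ≈ 321.7 mOsm/kg
Osmolar gap = measured − calculated = 326 − 321.7 = 4.3 mOsm/kg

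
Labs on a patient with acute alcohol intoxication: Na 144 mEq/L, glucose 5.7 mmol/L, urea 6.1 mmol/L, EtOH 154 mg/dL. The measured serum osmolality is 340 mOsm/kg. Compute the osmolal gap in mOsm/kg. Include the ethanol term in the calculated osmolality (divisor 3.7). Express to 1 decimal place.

Calculated osmolality = 2·Na + glucose + urea + ethanol/3.7
= 2·144 + 5.7 + 6.1 + 154/3.7
= 288 + 5.70 + 6.10 + 41.62
= 341.42 mOsm/kg ≈ 341.4 mOsm/kg
Osmolar gap = measured − calculated = 340 − 341.4 = -1.4 mOsm/kg

-1.4 mOsm/kg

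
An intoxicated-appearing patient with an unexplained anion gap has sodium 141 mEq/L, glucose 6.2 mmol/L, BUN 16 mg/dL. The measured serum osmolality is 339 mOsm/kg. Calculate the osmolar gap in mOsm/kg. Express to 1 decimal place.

Calculated osmolality = 2·Na + glucose + BUN/2.8
= 2·141 + 6.2 + 16/2.8
= 282 + 6.20 + 5.71
= 293.91 mOsm/kg ≈ 293.9 mOsm/kg
Osmolar gap = measured − calculated = 339 − 293.9 = 45.1 mOsm/kg

45.1 mOsm/kg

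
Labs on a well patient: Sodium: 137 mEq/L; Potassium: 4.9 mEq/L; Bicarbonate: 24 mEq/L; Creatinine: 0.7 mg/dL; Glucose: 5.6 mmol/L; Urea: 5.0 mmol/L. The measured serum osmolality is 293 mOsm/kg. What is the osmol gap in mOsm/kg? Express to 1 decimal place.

8.4 mOsm/kg

Calculated osmolality = 2·Na + glucose + urea
= 2·137 + 5.6 + 5
= 274 + 5.60 + 5
= 284.6 mOsm/kg ≈ 284.6 mOsm/kg
Osmolar gap = measured − calculated = 293 − 284.6 = 8.4 mOsm/kg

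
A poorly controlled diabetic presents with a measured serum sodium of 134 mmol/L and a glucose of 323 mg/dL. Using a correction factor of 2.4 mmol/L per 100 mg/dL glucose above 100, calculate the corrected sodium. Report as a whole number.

139 mmol/L

Corrected Na = measured Na + 2.4 · (glucose − 100)/100
= 134 + 2.4 · (323 − 100)/100
= 134 + 5.4
= 139.4 mmol/L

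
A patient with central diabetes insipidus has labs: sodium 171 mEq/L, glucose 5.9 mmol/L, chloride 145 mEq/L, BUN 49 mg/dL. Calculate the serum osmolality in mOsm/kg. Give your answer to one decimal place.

365.4 mOsm/kg

Calculated osmolality = 2·Na + glucose + BUN/2.8
= 2·171 + 5.9 + 49/2.8
= 342 + 5.90 + 17.50
= 365.4 mOsm/kg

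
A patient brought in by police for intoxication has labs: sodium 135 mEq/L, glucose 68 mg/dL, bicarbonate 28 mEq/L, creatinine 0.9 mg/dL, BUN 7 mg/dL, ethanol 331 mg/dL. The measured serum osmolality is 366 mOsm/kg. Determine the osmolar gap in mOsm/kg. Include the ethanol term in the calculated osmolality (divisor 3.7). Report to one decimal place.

0.3 mOsm/kg

Calculated osmolality = 2·Na + glucose/18 + BUN/2.8 + ethanol/3.7
= 2·135 + 68/18 + 7/2.8 + 331/3.7
= 270 + 3.78 + 2.50 + 89.46
= 365.74 mOsm/kg ≈ 365.7 mOsm/kg
Osmolar gap = measured − calculated = 366 − 365.7 = 0.3 mOsm/kg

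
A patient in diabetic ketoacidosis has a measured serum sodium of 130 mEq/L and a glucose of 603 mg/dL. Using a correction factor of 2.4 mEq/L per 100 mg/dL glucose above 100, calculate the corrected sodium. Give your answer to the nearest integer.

Corrected Na = measured Na + 2.4 · (glucose − 100)/100
= 130 + 2.4 · (603 − 100)/100
= 130 + 12.1
= 142.1 mEq/L

142 mEq/L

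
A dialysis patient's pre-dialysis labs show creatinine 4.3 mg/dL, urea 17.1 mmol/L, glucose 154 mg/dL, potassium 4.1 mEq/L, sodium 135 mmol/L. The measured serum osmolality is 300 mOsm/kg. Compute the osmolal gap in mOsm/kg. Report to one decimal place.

4.3 mOsm/kg

Calculated osmolality = 2·Na + glucose/18 + urea
= 2·135 + 154/18 + 17.1
= 270 + 8.56 + 17.10
= 295.66 mOsm/kg ≈ 295.7 mOsm/kg
Osmolar gap = measured − calculated = 300 − 295.7 = 4.3 mOsm/kg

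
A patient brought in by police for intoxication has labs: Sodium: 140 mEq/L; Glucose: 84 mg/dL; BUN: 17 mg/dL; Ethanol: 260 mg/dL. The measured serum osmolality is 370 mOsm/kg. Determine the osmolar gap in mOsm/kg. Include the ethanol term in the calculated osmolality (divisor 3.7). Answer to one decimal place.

9.0 mOsm/kg

Calculated osmolality = 2·Na + glucose/18 + BUN/2.8 + ethanol/3.7
= 2·140 + 84/18 + 17/2.8 + 260/3.7
= 280 + 4.67 + 6.07 + 70.27
= 361.01 mOsm/kg ≈ 361.0 mOsm/kg
Osmolar gap = measured − calculated = 370 − 361.0 = 9.0 mOsm/kg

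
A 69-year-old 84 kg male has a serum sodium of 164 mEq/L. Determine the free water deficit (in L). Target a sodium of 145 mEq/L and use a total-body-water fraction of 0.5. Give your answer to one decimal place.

5.5 L

TBW = 0.5 · 84 = 42 L
Free water deficit = TBW · (Na/145 − 1)
= 42 · (164/145 − 1)
= 42 · 0.131
= 5.5 L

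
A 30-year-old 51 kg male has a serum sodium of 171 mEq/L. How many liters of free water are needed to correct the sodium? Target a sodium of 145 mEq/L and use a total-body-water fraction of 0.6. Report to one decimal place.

5.5 L

TBW = 0.6 · 51 = 30.6 L
Free water deficit = TBW · (Na/145 − 1)
= 30.6 · (171/145 − 1)
= 30.6 · 0.1793
= 5.49 L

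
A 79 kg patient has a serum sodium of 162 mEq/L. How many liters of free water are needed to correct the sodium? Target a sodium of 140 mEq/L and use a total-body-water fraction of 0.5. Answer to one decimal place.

6.2 L

TBW = 0.5 · 79 = 39.5 L
Free water deficit = TBW · (Na/140 − 1)
= 39.5 · (162/140 − 1)
= 39.5 · 0.1571
= 6.21 L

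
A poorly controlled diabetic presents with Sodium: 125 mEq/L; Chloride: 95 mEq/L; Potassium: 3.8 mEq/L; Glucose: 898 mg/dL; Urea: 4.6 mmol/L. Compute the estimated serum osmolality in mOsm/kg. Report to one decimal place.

Calculated osmolality = 2·Na + glucose/18 + urea
= 2·125 + 898/18 + 4.6
= 250 + 49.89 + 4.60
= 304.49 mOsm/kg

304.5 mOsm/kg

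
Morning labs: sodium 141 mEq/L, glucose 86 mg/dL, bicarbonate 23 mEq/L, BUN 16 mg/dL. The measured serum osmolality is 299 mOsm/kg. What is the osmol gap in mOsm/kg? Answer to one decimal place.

Calculated osmolality = 2·Na + glucose/18 + BUN/2.8
= 2·141 + 86/18 + 16/2.8
= 282 + 4.78 + 5.71
= 292.49 mOsm/kg ≈ 292.5 mOsm/kg
Osmolar gap = measured − calculated = 299 − 292.5 = 6.5 mOsm/kg

6.5 mOsm/kg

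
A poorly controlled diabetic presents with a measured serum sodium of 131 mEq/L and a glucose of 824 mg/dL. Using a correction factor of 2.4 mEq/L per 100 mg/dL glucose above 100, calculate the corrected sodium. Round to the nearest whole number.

148 mEq/L

Corrected Na = measured Na + 2.4 · (glucose − 100)/100
= 131 + 2.4 · (824 − 100)/100
= 131 + 17.4
= 148.4 mEq/L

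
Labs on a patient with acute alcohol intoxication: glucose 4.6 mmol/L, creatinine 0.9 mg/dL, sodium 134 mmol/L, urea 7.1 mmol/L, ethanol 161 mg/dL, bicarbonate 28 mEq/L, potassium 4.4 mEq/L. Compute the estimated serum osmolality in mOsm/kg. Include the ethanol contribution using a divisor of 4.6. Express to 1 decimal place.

314.7 mOsm/kg

Calculated osmolality = 2·Na + glucose + urea + ethanol/4.6
= 2·134 + 4.6 + 7.1 + 161/4.6
= 268 + 4.60 + 7.10 + 35
= 314.7 mOsm/kg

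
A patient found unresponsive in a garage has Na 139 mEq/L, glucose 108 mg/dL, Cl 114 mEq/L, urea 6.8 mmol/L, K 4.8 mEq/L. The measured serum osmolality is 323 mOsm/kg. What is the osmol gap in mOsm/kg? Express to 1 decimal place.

32.2 mOsm/kg

Calculated osmolality = 2·Na + glucose/18 + urea
= 2·139 + 108/18 + 6.8
= 278 + 6 + 6.80
= 290.8 mOsm/kg ≈ 290.8 mOsm/kg
Osmolar gap = measured − calculated = 323 − 290.8 = 32.2 mOsm/kg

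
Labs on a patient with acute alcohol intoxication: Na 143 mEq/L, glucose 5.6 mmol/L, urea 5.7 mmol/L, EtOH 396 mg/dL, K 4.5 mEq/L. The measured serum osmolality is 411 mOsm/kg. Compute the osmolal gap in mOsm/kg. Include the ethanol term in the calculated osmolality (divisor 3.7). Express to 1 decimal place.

Calculated osmolality = 2·Na + glucose + urea + ethanol/3.7
= 2·143 + 5.6 + 5.7 + 396/3.7
= 286 + 5.60 + 5.70 + 107.03
= 404.33 mOsm/kg ≈ 404.3 mOsm/kg
Osmolar gap = measured − calculated = 411 − 404.3 = 6.7 mOsm/kg

6.7 mOsm/kg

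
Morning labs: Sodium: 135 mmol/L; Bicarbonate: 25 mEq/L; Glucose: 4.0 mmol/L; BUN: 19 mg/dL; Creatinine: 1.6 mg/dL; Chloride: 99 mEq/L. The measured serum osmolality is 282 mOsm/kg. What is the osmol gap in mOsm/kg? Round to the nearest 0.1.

1.2 mOsm/kg

Calculated osmolality = 2·Na + glucose + BUN/2.8
= 2·135 + 4 + 19/2.8
= 270 + 4 + 6.79
= 280.79 mOsm/kg ≈ 280.8 mOsm/kg
Osmolar gap = measured − calculated = 282 − 280.8 = 1.2 mOsm/kg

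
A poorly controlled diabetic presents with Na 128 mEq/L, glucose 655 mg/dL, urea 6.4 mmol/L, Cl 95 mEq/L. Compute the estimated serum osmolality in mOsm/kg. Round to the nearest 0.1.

Calculated osmolality = 2·Na + glucose/18 + urea
= 2·128 + 655/18 + 6.4
= 256 + 36.39 + 6.40
= 298.79 mOsm/kg

298.8 mOsm/kg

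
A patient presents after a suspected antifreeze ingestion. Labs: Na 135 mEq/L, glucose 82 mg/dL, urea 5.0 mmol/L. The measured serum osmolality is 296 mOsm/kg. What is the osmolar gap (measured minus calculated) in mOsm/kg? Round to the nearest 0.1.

Calculated osmolality = 2·Na + glucose/18 + urea
= 2·135 + 82/18 + 5
= 270 + 4.56 + 5
= 279.56 mOsm/kg ≈ 279.6 mOsm/kg
Osmolar gap = measured − calculated = 296 − 279.6 = 16.4 mOsm/kg

16.4 mOsm/kg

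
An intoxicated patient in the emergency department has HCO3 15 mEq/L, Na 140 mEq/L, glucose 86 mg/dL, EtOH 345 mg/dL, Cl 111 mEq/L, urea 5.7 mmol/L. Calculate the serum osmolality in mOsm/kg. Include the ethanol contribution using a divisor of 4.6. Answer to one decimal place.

Calculated osmolality = 2·Na + glucose/18 + urea + ethanol/4.6
= 2·140 + 86/18 + 5.7 + 345/4.6
= 280 + 4.78 + 5.70 + 75
= 365.48 mOsm/kg

365.5 mOsm/kg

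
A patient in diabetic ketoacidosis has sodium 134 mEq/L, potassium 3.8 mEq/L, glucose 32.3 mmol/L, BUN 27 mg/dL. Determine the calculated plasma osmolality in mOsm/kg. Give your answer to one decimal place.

309.9 mOsm/kg

Calculated osmolality = 2·Na + glucose + BUN/2.8
= 2·134 + 32.3 + 27/2.8
= 268 + 32.30 + 9.64
= 309.94 mOsm/kg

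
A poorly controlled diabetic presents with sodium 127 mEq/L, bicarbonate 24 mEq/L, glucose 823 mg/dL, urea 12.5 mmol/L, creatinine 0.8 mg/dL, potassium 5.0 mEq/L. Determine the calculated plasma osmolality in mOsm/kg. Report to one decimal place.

Calculated osmolality = 2·Na + glucose/18 + urea
= 2·127 + 823/18 + 12.5
= 254 + 45.72 + 12.50
= 312.22 mOsm/kg

312.2 mOsm/kg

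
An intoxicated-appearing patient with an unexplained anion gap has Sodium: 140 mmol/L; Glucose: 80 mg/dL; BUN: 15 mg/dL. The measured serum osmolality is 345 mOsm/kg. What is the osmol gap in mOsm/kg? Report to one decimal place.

Calculated osmolality = 2·Na + glucose/18 + BUN/2.8
= 2·140 + 80/18 + 15/2.8
= 280 + 4.44 + 5.36
= 289.8 mOsm/kg ≈ 289.8 mOsm/kg
Osmolar gap = measured − calculated = 345 − 289.8 = 55.2 mOsm/kg

55.2 mOsm/kg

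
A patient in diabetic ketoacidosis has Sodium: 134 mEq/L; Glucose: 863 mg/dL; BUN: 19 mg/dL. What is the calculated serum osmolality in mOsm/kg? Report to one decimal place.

Calculated osmolality = 2·Na + glucose/18 + BUN/2.8
= 2·134 + 863/18 + 19/2.8
= 268 + 47.94 + 6.79
= 322.73 mOsm/kg

322.7 mOsm/kg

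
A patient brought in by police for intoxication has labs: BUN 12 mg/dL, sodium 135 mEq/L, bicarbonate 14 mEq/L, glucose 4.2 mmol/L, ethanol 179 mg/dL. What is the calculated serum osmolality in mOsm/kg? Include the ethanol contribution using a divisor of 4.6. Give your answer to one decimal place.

317.4 mOsm/kg

Calculated osmolality = 2·Na + glucose + BUN/2.8 + ethanol/4.6
= 2·135 + 4.2 + 12/2.8 + 179/4.6
= 270 + 4.20 + 4.29 + 38.91
= 317.4 mOsm/kg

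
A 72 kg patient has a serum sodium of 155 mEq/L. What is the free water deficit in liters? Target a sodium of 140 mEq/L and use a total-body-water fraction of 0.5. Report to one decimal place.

TBW = 0.5 · 72 = 36 L
Free water deficit = TBW · (Na/140 − 1)
= 36 · (155/140 − 1)
= 36 · 0.1071
= 3.86 L

3.9 L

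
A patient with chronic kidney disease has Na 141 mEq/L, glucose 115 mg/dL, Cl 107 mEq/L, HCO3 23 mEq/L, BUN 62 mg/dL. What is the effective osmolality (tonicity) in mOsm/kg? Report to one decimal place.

288.4 mOsm/kg

Effective osmolality excludes urea (freely permeant across cell membranes):
2·Na + glucose/18
= 2·141 + 115/18
= 282 + 6.39
= 288.39 mOsm/kg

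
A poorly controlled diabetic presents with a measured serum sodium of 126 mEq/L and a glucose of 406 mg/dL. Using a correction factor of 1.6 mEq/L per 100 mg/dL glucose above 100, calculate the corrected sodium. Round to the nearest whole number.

131 mEq/L

Corrected Na = measured Na + 1.6 · (glucose − 100)/100
= 126 + 1.6 · (406 − 100)/100
= 126 + 4.9
= 130.9 mEq/L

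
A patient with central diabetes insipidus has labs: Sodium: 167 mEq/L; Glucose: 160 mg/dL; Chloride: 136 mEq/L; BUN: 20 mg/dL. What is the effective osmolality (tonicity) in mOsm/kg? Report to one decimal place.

Effective osmolality excludes urea (freely permeant across cell membranes):
2·Na + glucose/18
= 2·167 + 160/18
= 334 + 8.89
= 342.89 mOsm/kg

342.9 mOsm/kg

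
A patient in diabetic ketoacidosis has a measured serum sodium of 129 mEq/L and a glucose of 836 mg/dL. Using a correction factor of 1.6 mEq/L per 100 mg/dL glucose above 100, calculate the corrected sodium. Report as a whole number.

Corrected Na = measured Na + 1.6 · (glucose − 100)/100
= 129 + 1.6 · (836 − 100)/100
= 129 + 11.8
= 140.8 mEq/L

141 mEq/L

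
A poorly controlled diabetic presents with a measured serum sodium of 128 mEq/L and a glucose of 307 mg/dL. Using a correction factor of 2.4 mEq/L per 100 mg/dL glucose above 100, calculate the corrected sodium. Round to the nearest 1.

133 mEq/L

Corrected Na = measured Na + 2.4 · (glucose − 100)/100
= 128 + 2.4 · (307 − 100)/100
= 128 + 5
= 133 mEq/L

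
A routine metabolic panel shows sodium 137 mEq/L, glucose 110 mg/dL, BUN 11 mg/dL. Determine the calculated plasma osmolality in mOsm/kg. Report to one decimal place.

Calculated osmolality = 2·Na + glucose/18 + BUN/2.8
= 2·137 + 110/18 + 11/2.8
= 274 + 6.11 + 3.93
= 284.04 mOsm/kg

284.0 mOsm/kg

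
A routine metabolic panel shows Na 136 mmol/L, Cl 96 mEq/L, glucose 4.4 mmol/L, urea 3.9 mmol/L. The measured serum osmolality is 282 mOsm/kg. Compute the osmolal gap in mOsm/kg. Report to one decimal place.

1.7 mOsm/kg

Calculated osmolality = 2·Na + glucose + urea
= 2·136 + 4.4 + 3.9
= 272 + 4.40 + 3.90
= 280.3 mOsm/kg ≈ 280.3 mOsm/kg
Osmolar gap = measured − calculated = 282 − 280.3 = 1.7 mOsm/kg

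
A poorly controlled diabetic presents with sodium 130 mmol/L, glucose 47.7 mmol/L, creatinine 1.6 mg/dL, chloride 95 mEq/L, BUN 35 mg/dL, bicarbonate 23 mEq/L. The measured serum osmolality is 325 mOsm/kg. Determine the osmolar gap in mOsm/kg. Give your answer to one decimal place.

Calculated osmolality = 2·Na + glucose + BUN/2.8
= 2·130 + 47.7 + 35/2.8
= 260 + 47.70 + 12.50
= 320.2 mOsm/kg ≈ 320.2 mOsm/kg
Osmolar gap = measured − calculated = 325 − 320.2 = 4.8 mOsm/kg

4.8 mOsm/kg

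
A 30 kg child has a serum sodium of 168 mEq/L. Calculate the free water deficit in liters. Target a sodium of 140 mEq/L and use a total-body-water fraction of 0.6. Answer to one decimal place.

3.6 L

TBW = 0.6 · 30 = 18 L
Free water deficit = TBW · (Na/140 − 1)
= 18 · (168/140 − 1)
= 18 · 0.2
= 3.6 L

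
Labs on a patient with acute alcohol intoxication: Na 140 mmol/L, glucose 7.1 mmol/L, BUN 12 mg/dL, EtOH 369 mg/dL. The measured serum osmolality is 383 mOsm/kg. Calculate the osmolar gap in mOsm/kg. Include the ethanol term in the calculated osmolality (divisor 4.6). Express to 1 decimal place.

11.4 mOsm/kg

Calculated osmolality = 2·Na + glucose + BUN/2.8 + ethanol/4.6
= 2·140 + 7.1 + 12/2.8 + 369/4.6
= 280 + 7.10 + 4.29 + 80.22
= 371.61 mOsm/kg ≈ 371.6 mOsm/kg
Osmolar gap = measured − calculated = 383 − 371.6 = 11.4 mOsm/kg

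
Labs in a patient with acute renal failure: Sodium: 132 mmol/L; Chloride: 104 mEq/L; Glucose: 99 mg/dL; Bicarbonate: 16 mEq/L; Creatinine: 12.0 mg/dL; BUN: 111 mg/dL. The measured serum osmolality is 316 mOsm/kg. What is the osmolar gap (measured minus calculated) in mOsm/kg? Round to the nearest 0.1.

Calculated osmolality = 2·Na + glucose/18 + BUN/2.8
= 2·132 + 99/18 + 111/2.8
= 264 + 5.50 + 39.64
= 309.14 mOsm/kg ≈ 309.1 mOsm/kg
Osmolar gap = measured − calculated = 316 − 309.1 = 6.9 mOsm/kg

6.9 mOsm/kg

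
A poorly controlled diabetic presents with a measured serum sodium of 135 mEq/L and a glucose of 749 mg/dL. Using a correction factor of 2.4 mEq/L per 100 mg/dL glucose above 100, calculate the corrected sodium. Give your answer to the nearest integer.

151 mEq/L

Corrected Na = measured Na + 2.4 · (glucose − 100)/100
= 135 + 2.4 · (749 − 100)/100
= 135 + 15.6
= 150.6 mEq/L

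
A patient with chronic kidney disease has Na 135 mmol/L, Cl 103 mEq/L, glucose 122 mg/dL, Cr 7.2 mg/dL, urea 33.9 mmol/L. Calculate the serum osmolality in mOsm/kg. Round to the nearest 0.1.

Calculated osmolality = 2·Na + glucose/18 + urea
= 2·135 + 122/18 + 33.9
= 270 + 6.78 + 33.90
= 310.68 mOsm/kg

310.7 mOsm/kg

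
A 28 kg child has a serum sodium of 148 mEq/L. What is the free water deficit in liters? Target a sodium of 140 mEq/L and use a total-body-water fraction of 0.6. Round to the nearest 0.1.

TBW = 0.6 · 28 = 16.8 L
Free water deficit = TBW · (Na/140 − 1)
= 16.8 · (148/140 − 1)
= 16.8 · 0.0571
= 0.96 L

1.0 L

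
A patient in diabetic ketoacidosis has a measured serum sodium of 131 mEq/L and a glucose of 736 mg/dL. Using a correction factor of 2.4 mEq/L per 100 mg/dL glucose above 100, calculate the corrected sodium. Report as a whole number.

146 mEq/L

Corrected Na = measured Na + 2.4 · (glucose − 100)/100
= 131 + 2.4 · (736 − 100)/100
= 131 + 15.3
= 146.3 mEq/L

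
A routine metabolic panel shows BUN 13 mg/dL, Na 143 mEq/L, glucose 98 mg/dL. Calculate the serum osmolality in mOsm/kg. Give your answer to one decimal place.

296.1 mOsm/kg

Calculated osmolality = 2·Na + glucose/18 + BUN/2.8
= 2·143 + 98/18 + 13/2.8
= 286 + 5.44 + 4.64
= 296.08 mOsm/kg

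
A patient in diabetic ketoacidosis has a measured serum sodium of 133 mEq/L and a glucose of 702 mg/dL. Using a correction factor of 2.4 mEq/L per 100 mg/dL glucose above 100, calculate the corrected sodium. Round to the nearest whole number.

Corrected Na = measured Na + 2.4 · (glucose − 100)/100
= 133 + 2.4 · (702 − 100)/100
= 133 + 14.4
= 147.4 mEq/L

147 mEq/L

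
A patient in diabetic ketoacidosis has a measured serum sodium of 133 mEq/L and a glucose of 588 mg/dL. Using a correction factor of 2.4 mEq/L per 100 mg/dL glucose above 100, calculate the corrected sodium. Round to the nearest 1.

Corrected Na = measured Na + 2.4 · (glucose − 100)/100
= 133 + 2.4 · (588 − 100)/100
= 133 + 11.7
= 144.7 mEq/L

145 mEq/L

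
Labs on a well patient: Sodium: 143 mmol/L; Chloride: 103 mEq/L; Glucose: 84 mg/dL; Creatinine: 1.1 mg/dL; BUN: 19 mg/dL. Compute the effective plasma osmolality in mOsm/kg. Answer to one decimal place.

Effective osmolality excludes urea (freely permeant across cell membranes):
2·Na + glucose/18
= 2·143 + 84/18
= 286 + 4.67
= 290.67 mOsm/kg

290.7 mOsm/kg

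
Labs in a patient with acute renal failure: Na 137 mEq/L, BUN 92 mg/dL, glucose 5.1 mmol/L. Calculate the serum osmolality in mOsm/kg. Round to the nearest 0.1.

Calculated osmolality = 2·Na + glucose + BUN/2.8
= 2·137 + 5.1 + 92/2.8
= 274 + 5.10 + 32.86
= 311.96 mOsm/kg

312.0 mOsm/kg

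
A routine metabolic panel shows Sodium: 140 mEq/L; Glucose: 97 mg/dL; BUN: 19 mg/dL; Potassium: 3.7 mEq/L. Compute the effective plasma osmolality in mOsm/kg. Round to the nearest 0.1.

Effective osmolality excludes urea (freely permeant across cell membranes):
2·Na + glucose/18
= 2·140 + 97/18
= 280 + 5.39
= 285.39 mOsm/kg

285.4 mOsm/kg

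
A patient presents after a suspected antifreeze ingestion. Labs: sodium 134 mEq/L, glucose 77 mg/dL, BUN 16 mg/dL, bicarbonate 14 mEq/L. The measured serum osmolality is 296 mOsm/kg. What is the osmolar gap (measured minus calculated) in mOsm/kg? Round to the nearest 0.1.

18.0 mOsm/kg

Calculated osmolality = 2·Na + glucose/18 + BUN/2.8
= 2·134 + 77/18 + 16/2.8
= 268 + 4.28 + 5.71
= 277.99 mOsm/kg ≈ 278.0 mOsm/kg
Osmolar gap = measured − calculated = 296 − 278.0 = 18.0 mOsm/kg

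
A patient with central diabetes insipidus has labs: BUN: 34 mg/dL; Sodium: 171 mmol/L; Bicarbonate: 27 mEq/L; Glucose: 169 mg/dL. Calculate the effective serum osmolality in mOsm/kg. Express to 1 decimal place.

351.4 mOsm/kg

Effective osmolality excludes urea (freely permeant across cell membranes):
2·Na + glucose/18
= 2·171 + 169/18
= 342 + 9.39
= 351.39 mOsm/kg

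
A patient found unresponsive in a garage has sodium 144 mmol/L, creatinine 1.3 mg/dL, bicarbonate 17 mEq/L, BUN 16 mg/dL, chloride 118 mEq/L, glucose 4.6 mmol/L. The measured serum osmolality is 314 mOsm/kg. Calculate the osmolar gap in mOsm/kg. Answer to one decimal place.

15.7 mOsm/kg

Calculated osmolality = 2·Na + glucose + BUN/2.8
= 2·144 + 4.6 + 16/2.8
= 288 + 4.60 + 5.71
= 298.31 mOsm/kg ≈ 298.3 mOsm/kg
Osmolar gap = measured − calculated = 314 − 298.3 = 15.7 mOsm/kg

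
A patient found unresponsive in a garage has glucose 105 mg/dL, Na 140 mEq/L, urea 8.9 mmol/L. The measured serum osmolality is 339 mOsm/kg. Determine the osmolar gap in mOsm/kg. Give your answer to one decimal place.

Calculated osmolality = 2·Na + glucose/18 + urea
= 2·140 + 105/18 + 8.9
= 280 + 5.83 + 8.90
= 294.73 mOsm/kg ≈ 294.7 mOsm/kg
Osmolar gap = measured − calculated = 339 − 294.7 = 44.3 mOsm/kg

44.3 mOsm/kg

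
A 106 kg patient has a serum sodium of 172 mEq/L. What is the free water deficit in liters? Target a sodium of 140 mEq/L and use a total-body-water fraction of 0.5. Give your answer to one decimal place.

TBW = 0.5 · 106 = 53 L
Free water deficit = TBW · (Na/140 − 1)
= 53 · (172/140 − 1)
= 53 · 0.2286
= 12.12 L

12.1 L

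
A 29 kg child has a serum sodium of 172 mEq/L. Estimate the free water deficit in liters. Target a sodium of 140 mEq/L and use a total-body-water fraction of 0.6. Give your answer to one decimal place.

4.0 L

TBW = 0.6 · 29 = 17.4 L
Free water deficit = TBW · (Na/140 − 1)
= 17.4 · (172/140 − 1)
= 17.4 · 0.2286
= 3.98 L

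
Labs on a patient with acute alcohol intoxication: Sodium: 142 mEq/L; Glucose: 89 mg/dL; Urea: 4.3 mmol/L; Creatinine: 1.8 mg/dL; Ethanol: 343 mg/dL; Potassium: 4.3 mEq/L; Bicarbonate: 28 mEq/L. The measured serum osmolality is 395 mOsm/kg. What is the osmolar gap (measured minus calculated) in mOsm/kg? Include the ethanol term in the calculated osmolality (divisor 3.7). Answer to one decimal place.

Calculated osmolality = 2·Na + glucose/18 + urea + ethanol/3.7
= 2·142 + 89/18 + 4.3 + 343/3.7
= 284 + 4.94 + 4.30 + 92.70
= 385.94 mOsm/kg ≈ 385.9 mOsm/kg
Osmolar gap = measured − calculated = 395 − 385.9 = 9.1 mOsm/kg

9.1 mOsm/kg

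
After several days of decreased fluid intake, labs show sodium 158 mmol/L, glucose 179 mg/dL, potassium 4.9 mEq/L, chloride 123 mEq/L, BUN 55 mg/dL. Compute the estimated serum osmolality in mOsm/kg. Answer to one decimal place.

Calculated osmolality = 2·Na + glucose/18 + BUN/2.8
= 2·158 + 179/18 + 55/2.8
= 316 + 9.94 + 19.64
= 345.58 mOsm/kg

345.6 mOsm/kg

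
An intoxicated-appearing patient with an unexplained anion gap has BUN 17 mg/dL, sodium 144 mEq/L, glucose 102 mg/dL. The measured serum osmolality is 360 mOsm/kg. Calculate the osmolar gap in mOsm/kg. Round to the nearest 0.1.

60.3 mOsm/kg

Calculated osmolality = 2·Na + glucose/18 + BUN/2.8
= 2·144 + 102/18 + 17/2.8
= 288 + 5.67 + 6.07
= 299.74 mOsm/kg ≈ 299.7 mOsm/kg
Osmolar gap = measured − calculated = 360 − 299.7 = 60.3 mOsm/kg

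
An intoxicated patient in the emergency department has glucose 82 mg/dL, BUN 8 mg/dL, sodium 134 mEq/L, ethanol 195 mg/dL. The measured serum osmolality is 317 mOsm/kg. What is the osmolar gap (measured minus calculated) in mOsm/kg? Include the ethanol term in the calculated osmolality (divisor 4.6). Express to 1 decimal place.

-0.8 mOsm/kg

Calculated osmolality = 2·Na + glucose/18 + BUN/2.8 + ethanol/4.6
= 2·134 + 82/18 + 8/2.8 + 195/4.6
= 268 + 4.56 + 2.86 + 42.39
= 317.81 mOsm/kg ≈ 317.8 mOsm/kg
Osmolar gap = measured − calculated = 317 − 317.8 = -0.8 mOsm/kg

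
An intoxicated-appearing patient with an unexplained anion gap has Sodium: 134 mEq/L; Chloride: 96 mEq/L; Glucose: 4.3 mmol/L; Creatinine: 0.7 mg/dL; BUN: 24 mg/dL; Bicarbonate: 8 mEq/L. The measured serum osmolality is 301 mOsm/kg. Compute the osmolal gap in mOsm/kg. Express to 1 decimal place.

Calculated osmolality = 2·Na + glucose + BUN/2.8
= 2·134 + 4.3 + 24/2.8
= 268 + 4.30 + 8.57
= 280.87 mOsm/kg ≈ 280.9 mOsm/kg
Osmolar gap = measured − calculated = 301 − 280.9 = 20.1 mOsm/kg

20.1 mOsm/kg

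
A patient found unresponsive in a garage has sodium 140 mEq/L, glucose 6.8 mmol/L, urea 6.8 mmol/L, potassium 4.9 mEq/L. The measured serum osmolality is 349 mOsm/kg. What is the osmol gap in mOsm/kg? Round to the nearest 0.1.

55.4 mOsm/kg

Calculated osmolality = 2·Na + glucose + urea
= 2·140 + 6.8 + 6.8
= 280 + 6.80 + 6.80
= 293.6 mOsm/kg ≈ 293.6 mOsm/kg
Osmolar gap = measured − calculated = 349 − 293.6 = 55.4 mOsm/kg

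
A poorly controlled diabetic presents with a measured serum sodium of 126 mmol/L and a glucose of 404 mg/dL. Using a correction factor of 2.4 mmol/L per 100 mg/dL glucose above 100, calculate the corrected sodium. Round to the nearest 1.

Corrected Na = measured Na + 2.4 · (glucose − 100)/100
= 126 + 2.4 · (404 − 100)/100
= 126 + 7.3
= 133.3 mmol/L

133 mmol/L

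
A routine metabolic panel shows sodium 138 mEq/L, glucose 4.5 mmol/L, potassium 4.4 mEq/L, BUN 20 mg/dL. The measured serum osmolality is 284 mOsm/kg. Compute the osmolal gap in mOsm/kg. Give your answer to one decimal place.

Calculated osmolality = 2·Na + glucose + BUN/2.8
= 2·138 + 4.5 + 20/2.8
= 276 + 4.50 + 7.14
= 287.64 mOsm/kg ≈ 287.6 mOsm/kg
Osmolar gap = measured − calculated = 284 − 287.6 = -3.6 mOsm/kg

-3.6 mOsm/kg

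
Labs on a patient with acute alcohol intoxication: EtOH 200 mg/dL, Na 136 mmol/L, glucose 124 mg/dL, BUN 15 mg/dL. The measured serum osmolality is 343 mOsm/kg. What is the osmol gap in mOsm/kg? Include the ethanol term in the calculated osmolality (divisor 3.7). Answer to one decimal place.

4.7 mOsm/kg

Calculated osmolality = 2·Na + glucose/18 + BUN/2.8 + ethanol/3.7
= 2·136 + 124/18 + 15/2.8 + 200/3.7
= 272 + 6.89 + 5.36 + 54.05
= 338.3 mOsm/kg ≈ 338.3 mOsm/kg
Osmolar gap = measured − calculated = 343 − 338.3 = 4.7 mOsm/kg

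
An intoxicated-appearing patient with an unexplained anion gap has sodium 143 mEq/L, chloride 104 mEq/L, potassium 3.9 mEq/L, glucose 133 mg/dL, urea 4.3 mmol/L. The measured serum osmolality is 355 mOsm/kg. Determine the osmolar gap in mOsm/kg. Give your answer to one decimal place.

57.3 mOsm/kg

Calculated osmolality = 2·Na + glucose/18 + urea
= 2·143 + 133/18 + 4.3
= 286 + 7.39 + 4.30
= 297.69 mOsm/kg ≈ 297.7 mOsm/kg
Osmolar gap = measured − calculated = 355 − 297.7 = 57.3 mOsm/kg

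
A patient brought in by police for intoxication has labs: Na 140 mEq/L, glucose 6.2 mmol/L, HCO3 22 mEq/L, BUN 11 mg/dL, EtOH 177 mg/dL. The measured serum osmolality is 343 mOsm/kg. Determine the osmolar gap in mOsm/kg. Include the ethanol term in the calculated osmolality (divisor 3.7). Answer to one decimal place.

5.0 mOsm/kg

Calculated osmolality = 2·Na + glucose + BUN/2.8 + ethanol/3.7
= 2·140 + 6.2 + 11/2.8 + 177/3.7
= 280 + 6.20 + 3.93 + 47.84
= 337.97 mOsm/kg ≈ 338.0 mOsm/kg
Osmolar gap = measured − calculated = 343 − 338.0 = 5.0 mOsm/kg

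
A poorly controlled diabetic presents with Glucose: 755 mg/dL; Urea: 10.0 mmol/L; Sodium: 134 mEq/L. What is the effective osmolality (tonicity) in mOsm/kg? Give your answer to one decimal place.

309.9 mOsm/kg

Effective osmolality excludes urea (freely permeant across cell membranes):
2·Na + glucose/18
= 2·134 + 755/18
= 268 + 41.94
= 309.94 mOsm/kg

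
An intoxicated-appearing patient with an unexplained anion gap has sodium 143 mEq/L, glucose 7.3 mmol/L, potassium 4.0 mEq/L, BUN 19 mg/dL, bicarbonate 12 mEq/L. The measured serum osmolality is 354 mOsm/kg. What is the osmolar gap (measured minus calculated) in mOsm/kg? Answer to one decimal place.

Calculated osmolality = 2·Na + glucose + BUN/2.8
= 2·143 + 7.3 + 19/2.8
= 286 + 7.30 + 6.79
= 300.09 mOsm/kg ≈ 300.1 mOsm/kg
Osmolar gap = measured − calculated = 354 − 300.1 = 53.9 mOsm/kg

53.9 mOsm/kg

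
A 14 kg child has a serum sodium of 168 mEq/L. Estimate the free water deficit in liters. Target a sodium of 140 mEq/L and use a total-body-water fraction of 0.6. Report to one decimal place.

1.7 L

TBW = 0.6 · 14 = 8.4 L
Free water deficit = TBW · (Na/140 − 1)
= 8.4 · (168/140 − 1)
= 8.4 · 0.2
= 1.68 L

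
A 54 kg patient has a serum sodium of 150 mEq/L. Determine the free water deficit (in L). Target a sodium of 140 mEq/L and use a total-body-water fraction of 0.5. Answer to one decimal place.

TBW = 0.5 · 54 = 27 L
Free water deficit = TBW · (Na/140 − 1)
= 27 · (150/140 − 1)
= 27 · 0.0714
= 1.93 L

1.9 L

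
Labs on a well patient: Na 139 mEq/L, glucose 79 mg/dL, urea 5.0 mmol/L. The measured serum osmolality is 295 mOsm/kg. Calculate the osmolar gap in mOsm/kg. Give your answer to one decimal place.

7.6 mOsm/kg

Calculated osmolality = 2·Na + glucose/18 + urea
= 2·139 + 79/18 + 5
= 278 + 4.39 + 5
= 287.39 mOsm/kg ≈ 287.4 mOsm/kg
Osmolar gap = measured − calculated = 295 − 287.4 = 7.6 mOsm/kg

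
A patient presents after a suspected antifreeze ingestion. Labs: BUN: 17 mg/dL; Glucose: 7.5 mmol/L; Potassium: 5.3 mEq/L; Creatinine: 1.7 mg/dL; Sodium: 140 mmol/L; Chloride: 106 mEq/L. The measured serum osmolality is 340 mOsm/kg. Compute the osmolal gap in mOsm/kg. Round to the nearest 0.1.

46.4 mOsm/kg

Calculated osmolality = 2·Na + glucose + BUN/2.8
= 2·140 + 7.5 + 17/2.8
= 280 + 7.50 + 6.07
= 293.57 mOsm/kg ≈ 293.6 mOsm/kg
Osmolar gap = measured − calculated = 340 − 293.6 = 46.4 mOsm/kg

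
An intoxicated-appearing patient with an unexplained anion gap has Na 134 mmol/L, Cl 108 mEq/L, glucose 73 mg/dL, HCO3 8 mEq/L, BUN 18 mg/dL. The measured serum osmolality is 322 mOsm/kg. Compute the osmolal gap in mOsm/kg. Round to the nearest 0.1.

Calculated osmolality = 2·Na + glucose/18 + BUN/2.8
= 2·134 + 73/18 + 18/2.8
= 268 + 4.06 + 6.43
= 278.49 mOsm/kg ≈ 278.5 mOsm/kg
Osmolar gap = measured − calculated = 322 − 278.5 = 43.5 mOsm/kg

43.5 mOsm/kg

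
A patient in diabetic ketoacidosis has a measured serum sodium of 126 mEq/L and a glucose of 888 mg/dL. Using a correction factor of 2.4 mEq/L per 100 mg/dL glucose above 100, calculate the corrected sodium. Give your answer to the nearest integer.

Corrected Na = measured Na + 2.4 · (glucose − 100)/100
= 126 + 2.4 · (888 − 100)/100
= 126 + 18.9
= 144.9 mEq/L

145 mEq/L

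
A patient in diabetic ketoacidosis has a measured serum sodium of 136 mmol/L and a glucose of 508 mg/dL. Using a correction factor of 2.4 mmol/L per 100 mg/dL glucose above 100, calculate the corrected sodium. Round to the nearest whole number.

146 mmol/L

Corrected Na = measured Na + 2.4 · (glucose − 100)/100
= 136 + 2.4 · (508 − 100)/100
= 136 + 9.8
= 145.8 mmol/L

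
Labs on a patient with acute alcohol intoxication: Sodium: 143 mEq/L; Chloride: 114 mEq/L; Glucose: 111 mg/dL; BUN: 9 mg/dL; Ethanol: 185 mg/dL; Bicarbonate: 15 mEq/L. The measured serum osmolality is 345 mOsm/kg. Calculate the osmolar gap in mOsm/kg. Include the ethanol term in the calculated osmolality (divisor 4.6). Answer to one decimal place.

Calculated osmolality = 2·Na + glucose/18 + BUN/2.8 + ethanol/4.6
= 2·143 + 111/18 + 9/2.8 + 185/4.6
= 286 + 6.17 + 3.21 + 40.22
= 335.6 mOsm/kg ≈ 335.6 mOsm/kg
Osmolar gap = measured − calculated = 345 − 335.6 = 9.4 mOsm/kg

9.4 mOsm/kg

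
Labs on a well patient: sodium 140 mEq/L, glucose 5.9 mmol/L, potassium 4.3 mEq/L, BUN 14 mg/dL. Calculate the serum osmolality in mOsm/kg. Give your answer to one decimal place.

Calculated osmolality = 2·Na + glucose + BUN/2.8
= 2·140 + 5.9 + 14/2.8
= 280 + 5.90 + 5
= 290.9 mOsm/kg

290.9 mOsm/kg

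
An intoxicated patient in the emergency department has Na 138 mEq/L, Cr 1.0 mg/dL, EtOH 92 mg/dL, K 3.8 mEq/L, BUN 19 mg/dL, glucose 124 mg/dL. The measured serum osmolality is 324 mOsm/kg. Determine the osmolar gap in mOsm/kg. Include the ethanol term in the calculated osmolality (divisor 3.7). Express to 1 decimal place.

9.5 mOsm/kg

Calculated osmolality = 2·Na + glucose/18 + BUN/2.8 + ethanol/3.7
= 2·138 + 124/18 + 19/2.8 + 92/3.7
= 276 + 6.89 + 6.79 + 24.86
= 314.54 mOsm/kg ≈ 314.5 mOsm/kg
Osmolar gap = measured − calculated = 324 − 314.5 = 9.5 mOsm/kg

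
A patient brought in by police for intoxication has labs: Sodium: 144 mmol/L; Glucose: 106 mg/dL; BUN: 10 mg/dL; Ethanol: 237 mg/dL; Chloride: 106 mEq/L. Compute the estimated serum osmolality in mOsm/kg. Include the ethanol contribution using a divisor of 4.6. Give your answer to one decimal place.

349.0 mOsm/kg

Calculated osmolality = 2·Na + glucose/18 + BUN/2.8 + ethanol/4.6
= 2·144 + 106/18 + 10/2.8 + 237/4.6
= 288 + 5.89 + 3.57 + 51.52
= 348.98 mOsm/kg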